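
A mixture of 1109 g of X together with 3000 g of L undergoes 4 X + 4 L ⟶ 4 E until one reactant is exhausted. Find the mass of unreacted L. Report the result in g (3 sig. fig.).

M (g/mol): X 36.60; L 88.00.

n(X) = 1109 / 36.60 = 30.30 mol
n(L) = 3000 / 88.00 = 34.09 mol
n/ν for X = 30.30/4 = 7.575
n/ν for L = 34.09/4 = 8.523
Smallest n/ν is X → limiting reagent.
L consumed = (4/4) × 30.30 = 30.30 mol
L remaining = 34.09 − 30.30 = 3.790 mol
mass = 3.790 × 88.00 = 333.5 g

334 g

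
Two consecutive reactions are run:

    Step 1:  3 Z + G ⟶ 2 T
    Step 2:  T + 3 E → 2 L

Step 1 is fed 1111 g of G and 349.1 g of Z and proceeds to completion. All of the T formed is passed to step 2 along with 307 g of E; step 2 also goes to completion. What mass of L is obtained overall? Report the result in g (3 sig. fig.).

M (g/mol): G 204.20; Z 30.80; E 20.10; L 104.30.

Step 1:
n(G) = 1111 / 204.20 = 5.441 mol
n(Z) = 349.1 / 30.80 = 11.33 mol
n/ν for G = 5.441/1 = 5.441
n/ν for Z = 11.33/3 = 3.777
Smallest n/ν is Z → limiting reagent.
n(T) produced = (2/3) × 11.33 = 7.553 mol
Step 2:
n(T) available = 7.553 mol
n(E) = 307.0 / 20.10 = 15.27 mol
n/ν for T = 7.553/1 = 7.553
n/ν for E = 15.27/3 = 5.090
Smallest n/ν is E → limiting reagent.
n(L) = (2/3) × 15.27 = 10.18 mol
mass = 10.18 × 104.30 = 1062 g

1060 g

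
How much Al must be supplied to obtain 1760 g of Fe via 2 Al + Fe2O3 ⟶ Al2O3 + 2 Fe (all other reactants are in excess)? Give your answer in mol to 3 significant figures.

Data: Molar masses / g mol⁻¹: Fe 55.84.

n(Fe) = 1760 / 55.84 = 31.52 mol
n(Al) = (2/2) × 31.52 = 31.52 mol

31.5 mol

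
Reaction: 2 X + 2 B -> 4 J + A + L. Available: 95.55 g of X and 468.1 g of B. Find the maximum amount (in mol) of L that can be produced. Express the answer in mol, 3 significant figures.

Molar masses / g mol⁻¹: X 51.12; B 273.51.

0.856 mol

n(X) = 95.55 / 51.12 = 1.869 mol
n(B) = 468.1 / 273.51 = 1.711 mol
n/ν for X = 1.869/2 = 0.9345
n/ν for B = 1.711/2 = 0.8555
Smallest n/ν is B → limiting reagent.
n(L) = (1/2) × 1.711 = 0.8555 mol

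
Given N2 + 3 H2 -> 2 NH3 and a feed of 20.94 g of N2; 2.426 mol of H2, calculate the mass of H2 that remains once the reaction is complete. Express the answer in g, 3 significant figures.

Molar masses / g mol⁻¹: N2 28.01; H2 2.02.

0.370 g

n(N2) = 20.94 / 28.01 = 0.7476 mol
n(H2) = 2.426 mol
n/ν → N2: 0.7476, H2: 0.8087; N2 is limiting.
H2 consumed = (3/1) × 0.7476 = 2.243 mol
H2 remaining = 2.426 − 2.243 = 0.1830 mol
mass = 0.1830 × 2.02 = 0.3697 g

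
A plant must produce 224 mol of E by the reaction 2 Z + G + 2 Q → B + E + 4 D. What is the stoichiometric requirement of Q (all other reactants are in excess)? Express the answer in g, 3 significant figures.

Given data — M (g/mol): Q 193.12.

n(E) = 224.0 mol
n(Q) = (2/1) × 224.0 = 448.0 mol
mass = 448.0 × 193.12 = 86520 g

86500 g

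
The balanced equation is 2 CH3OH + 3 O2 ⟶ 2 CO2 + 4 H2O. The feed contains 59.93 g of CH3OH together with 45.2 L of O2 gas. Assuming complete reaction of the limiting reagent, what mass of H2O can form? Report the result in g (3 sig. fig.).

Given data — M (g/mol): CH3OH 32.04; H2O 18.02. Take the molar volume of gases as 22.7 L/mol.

47.8 g

n(CH3OH) = 59.93 / 32.04 = 1.870 mol
n(O2) = 45.20 / 22.7 = 1.991 mol
n/ν for CH3OH = 1.870/2 = 0.9350
n/ν for O2 = 1.991/3 = 0.6637
Smallest n/ν is O2 → limiting reagent.
n(H2O) = (4/3) × 1.991 = 2.655 mol
mass = 2.655 × 18.02 = 47.84 g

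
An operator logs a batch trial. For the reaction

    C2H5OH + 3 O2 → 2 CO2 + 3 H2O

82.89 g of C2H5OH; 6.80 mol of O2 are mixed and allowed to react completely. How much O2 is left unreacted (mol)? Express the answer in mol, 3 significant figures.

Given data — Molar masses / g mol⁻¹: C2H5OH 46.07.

n(C2H5OH) = 82.89 / 46.07 = 1.799 mol
n(O2) = 6.800 mol
n/ν → C2H5OH: 1.799, O2: 2.267; C2H5OH is limiting.
O2 consumed = (3/1) × 1.799 = 5.397 mol
O2 remaining = 6.800 − 5.397 = 1.403 mol

1.40 mol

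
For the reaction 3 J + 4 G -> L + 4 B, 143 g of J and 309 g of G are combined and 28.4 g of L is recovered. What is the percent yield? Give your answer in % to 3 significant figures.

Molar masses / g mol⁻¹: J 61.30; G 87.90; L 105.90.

34.5 %

n(J) = 143.0 / 61.30 = 2.333 mol
n(G) = 309.0 / 87.90 = 3.515 mol
n/ν for J = 2.333/3 = 0.7777
n/ν for G = 3.515/4 = 0.8788
Smallest n/ν is J → limiting reagent.
theoretical n(L) = (1/3) × 2.333 = 0.7777 mol → 82.36 g
% yield = 28.4 / 82.36 × 100 = 34.48 %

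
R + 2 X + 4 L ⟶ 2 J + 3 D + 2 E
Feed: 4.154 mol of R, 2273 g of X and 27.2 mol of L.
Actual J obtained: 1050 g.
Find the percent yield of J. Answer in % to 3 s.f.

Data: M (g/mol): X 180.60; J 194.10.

65.1 %

n(R) = 4.154 mol
n(X) = 2273 / 180.60 = 12.59 mol
n(L) = 27.20 mol
n/ν for R = 4.154/1 = 4.154
n/ν for X = 12.59/2 = 6.295
n/ν for L = 27.20/4 = 6.800
Smallest n/ν is R → limiting reagent.
theoretical n(J) = (2/1) × 4.154 = 8.308 mol → 1613 g
% yield = 1050 / 1613 × 100 = 65.10 %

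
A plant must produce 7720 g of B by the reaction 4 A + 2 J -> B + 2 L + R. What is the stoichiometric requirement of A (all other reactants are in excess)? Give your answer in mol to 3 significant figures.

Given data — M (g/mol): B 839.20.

n(B) = 7720 / 839.20 = 9.199 mol
n(A) = (4/1) × 9.199 = 36.80 mol

36.8 mol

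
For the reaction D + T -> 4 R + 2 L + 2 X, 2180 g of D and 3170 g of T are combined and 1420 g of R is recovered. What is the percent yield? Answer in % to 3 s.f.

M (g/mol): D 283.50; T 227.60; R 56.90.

n(D) = 2180 / 283.50 = 7.690 mol
n(T) = 3170 / 227.60 = 13.93 mol
n/ν → D: 7.690, T: 13.93; D is limiting.
theoretical n(R) = (4/1) × 7.690 = 30.76 mol → 1750 g
% yield = 1420 / 1750 × 100 = 81.14 %

81.1 %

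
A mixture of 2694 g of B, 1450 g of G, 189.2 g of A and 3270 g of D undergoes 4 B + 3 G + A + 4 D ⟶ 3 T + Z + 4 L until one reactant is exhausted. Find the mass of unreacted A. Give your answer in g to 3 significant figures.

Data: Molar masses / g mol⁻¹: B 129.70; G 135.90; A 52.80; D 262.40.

24.7 g

n(B) = 2694 / 129.70 = 20.77 mol
n(G) = 1450 / 135.90 = 10.67 mol
n(A) = 189.2 / 52.80 = 3.583 mol
n(D) = 3270 / 262.40 = 12.46 mol
n/ν for B = 20.77/4 = 5.193
n/ν for G = 10.67/3 = 3.557
n/ν for A = 3.583/1 = 3.583
n/ν for D = 12.46/4 = 3.115
Smallest n/ν is D → limiting reagent.
A consumed = (1/4) × 12.46 = 3.115 mol
A remaining = 3.583 − 3.115 = 0.4680 mol
mass = 0.4680 × 52.80 = 24.71 g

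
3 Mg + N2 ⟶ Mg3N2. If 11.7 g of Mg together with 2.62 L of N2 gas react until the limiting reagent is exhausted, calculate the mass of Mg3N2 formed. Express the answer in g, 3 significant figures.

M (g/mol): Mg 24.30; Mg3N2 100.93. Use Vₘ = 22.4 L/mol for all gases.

n(Mg) = 11.70 / 24.30 = 0.4815 mol
n(N2) = 2.620 / 22.4 = 0.1170 mol
n/ν → Mg: 0.1605, N2: 0.1170; N2 is limiting.
n(Mg3N2) = (1/1) × 0.1170 = 0.1170 mol
mass = 0.1170 × 100.93 = 11.81 g

11.8 g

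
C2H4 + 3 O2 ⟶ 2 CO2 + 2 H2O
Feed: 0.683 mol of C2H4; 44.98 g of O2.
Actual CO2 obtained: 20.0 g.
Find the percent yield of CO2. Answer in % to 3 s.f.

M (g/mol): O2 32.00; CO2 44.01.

n(C2H4) = 0.6830 mol
n(O2) = 44.98 / 32.00 = 1.406 mol
n/ν for C2H4 = 0.6830/1 = 0.6830
n/ν for O2 = 1.406/3 = 0.4687
Smallest n/ν is O2 → limiting reagent.
theoretical n(CO2) = (2/3) × 1.406 = 0.9373 mol → 41.25 g
% yield = 20.0 / 41.25 × 100 = 48.48 %

48.5 %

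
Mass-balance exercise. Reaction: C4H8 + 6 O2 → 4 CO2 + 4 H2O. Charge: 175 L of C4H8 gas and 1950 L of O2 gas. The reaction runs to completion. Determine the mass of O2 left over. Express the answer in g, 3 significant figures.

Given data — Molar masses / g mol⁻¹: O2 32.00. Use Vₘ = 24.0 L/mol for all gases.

n(C4H8) = 175.0 / 24.0 = 7.292 mol
n(O2) = 1950 / 24.0 = 81.25 mol
n/ν → C4H8: 7.292, O2: 13.54; C4H8 is limiting.
O2 consumed = (6/1) × 7.292 = 43.75 mol
O2 remaining = 81.25 − 43.75 = 37.50 mol
mass = 37.50 × 32.00 = 1200 g

1200 g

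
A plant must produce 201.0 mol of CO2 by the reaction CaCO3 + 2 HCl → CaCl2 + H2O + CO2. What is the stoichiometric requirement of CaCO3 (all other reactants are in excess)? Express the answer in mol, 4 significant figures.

n(CO2) = 201.0 mol
n(CaCO3) = (1/1) × 201.0 = 201.0 mol

201.0 mol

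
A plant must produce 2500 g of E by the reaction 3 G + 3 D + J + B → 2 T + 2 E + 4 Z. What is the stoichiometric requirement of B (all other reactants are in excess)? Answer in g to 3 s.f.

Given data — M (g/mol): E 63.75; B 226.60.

4440 g

n(E) = 2500 / 63.75 = 39.22 mol
n(B) = (1/2) × 39.22 = 19.61 mol
mass = 19.61 × 226.60 = 4444 g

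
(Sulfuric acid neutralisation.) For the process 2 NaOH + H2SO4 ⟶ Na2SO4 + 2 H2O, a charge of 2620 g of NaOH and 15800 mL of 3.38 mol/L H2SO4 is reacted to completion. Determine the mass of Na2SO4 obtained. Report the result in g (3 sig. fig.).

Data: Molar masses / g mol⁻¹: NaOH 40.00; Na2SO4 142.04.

n(NaOH) = 2620 / 40.00 = 65.50 mol
n(H2SO4) = 3.38 × 15800/1000 = 53.40 mol
n/ν for NaOH = 65.50/2 = 32.75
n/ν for H2SO4 = 53.40/1 = 53.40
Smallest n/ν is NaOH → limiting reagent.
n(Na2SO4) = (1/2) × 65.50 = 32.75 mol
mass = 32.75 × 142.04 = 4652 g

4650 g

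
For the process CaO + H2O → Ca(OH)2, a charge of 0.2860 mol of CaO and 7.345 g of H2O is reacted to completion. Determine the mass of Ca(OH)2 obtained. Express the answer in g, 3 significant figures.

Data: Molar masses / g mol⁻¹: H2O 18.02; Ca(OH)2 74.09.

n(CaO) = 0.2860 mol
n(H2O) = 7.345 / 18.02 = 0.4076 mol
n/ν → CaO: 0.2860, H2O: 0.4076; CaO is limiting.
n(Ca(OH)2) = (1/1) × 0.2860 = 0.2860 mol
mass = 0.2860 × 74.09 = 21.19 g

21.2 g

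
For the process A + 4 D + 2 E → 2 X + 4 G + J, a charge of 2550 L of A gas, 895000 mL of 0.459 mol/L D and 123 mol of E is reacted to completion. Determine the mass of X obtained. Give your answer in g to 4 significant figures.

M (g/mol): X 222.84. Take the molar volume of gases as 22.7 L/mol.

27410 g

n(A) = 2550 / 22.7 = 112.3 mol
n(D) = 0.459 × 895000/1000 = 410.8 mol
n(E) = 123.0 mol
n/ν for A = 112.3/1 = 112.3
n/ν for D = 410.8/4 = 102.7
n/ν for E = 123.0/2 = 61.50
Smallest n/ν is E → limiting reagent.
n(X) = (2/2) × 123.0 = 123.0 mol
mass = 123.0 × 222.84 = 27410 g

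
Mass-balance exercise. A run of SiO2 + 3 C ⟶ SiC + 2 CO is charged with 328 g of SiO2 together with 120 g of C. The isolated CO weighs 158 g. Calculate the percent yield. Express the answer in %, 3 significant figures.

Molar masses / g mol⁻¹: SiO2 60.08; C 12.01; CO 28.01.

84.7 %

n(SiO2) = 328.0 / 60.08 = 5.459 mol
n(C) = 120.0 / 12.01 = 9.992 mol
n/ν for SiO2 = 5.459/1 = 5.459
n/ν for C = 9.992/3 = 3.331
Smallest n/ν is C → limiting reagent.
theoretical n(CO) = (2/3) × 9.992 = 6.661 mol → 186.6 g
% yield = 158 / 186.6 × 100 = 84.67 %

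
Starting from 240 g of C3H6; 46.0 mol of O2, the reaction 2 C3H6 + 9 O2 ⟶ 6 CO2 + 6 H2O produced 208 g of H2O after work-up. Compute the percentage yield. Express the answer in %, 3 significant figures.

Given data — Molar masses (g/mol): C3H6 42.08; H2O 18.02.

67.5 %

n(C3H6) = 240.0 / 42.08 = 5.703 mol
n(O2) = 46.00 mol
n/ν for C3H6 = 5.703/2 = 2.852
n/ν for O2 = 46.00/9 = 5.111
Smallest n/ν is C3H6 → limiting reagent.
theoretical n(H2O) = (6/2) × 5.703 = 17.11 mol → 308.3 g
% yield = 208 / 308.3 × 100 = 67.47 %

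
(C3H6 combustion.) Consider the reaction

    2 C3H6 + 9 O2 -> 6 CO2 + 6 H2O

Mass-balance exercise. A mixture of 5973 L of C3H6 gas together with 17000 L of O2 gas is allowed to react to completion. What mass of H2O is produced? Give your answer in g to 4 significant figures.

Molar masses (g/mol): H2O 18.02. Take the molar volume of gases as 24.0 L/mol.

n(C3H6) = 5973 / 24.0 = 248.9 mol
n(O2) = 17000 / 24.0 = 708.3 mol
n/ν for C3H6 = 248.9/2 = 124.5
n/ν for O2 = 708.3/9 = 78.70
Smallest n/ν is O2 → limiting reagent.
n(H2O) = (6/9) × 708.3 = 472.2 mol
mass = 472.2 × 18.02 = 8509 g

8509 g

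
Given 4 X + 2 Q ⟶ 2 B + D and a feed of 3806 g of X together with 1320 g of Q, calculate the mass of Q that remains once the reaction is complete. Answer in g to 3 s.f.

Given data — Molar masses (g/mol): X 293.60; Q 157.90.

297 g

n(X) = 3806 / 293.60 = 12.96 mol
n(Q) = 1320 / 157.90 = 8.360 mol
n/ν for X = 12.96/4 = 3.240
n/ν for Q = 8.360/2 = 4.180
Smallest n/ν is X → limiting reagent.
Q consumed = (2/4) × 12.96 = 6.480 mol
Q remaining = 8.360 − 6.480 = 1.880 mol
mass = 1.880 × 157.90 = 296.9 g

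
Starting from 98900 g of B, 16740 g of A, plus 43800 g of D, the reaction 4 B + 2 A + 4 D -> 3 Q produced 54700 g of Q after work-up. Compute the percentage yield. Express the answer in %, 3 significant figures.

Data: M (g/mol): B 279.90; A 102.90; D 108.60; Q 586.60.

38.2 %

n(B) = 98900 / 279.90 = 353.3 mol
n(A) = 16740 / 102.90 = 162.7 mol
n(D) = 43800 / 108.60 = 403.3 mol
n/ν for B = 353.3/4 = 88.33
n/ν for A = 162.7/2 = 81.35
n/ν for D = 403.3/4 = 100.8
Smallest n/ν is A → limiting reagent.
theoretical n(Q) = (3/2) × 162.7 = 244.1 mol → 143200 g
% yield = 54700 / 143200 × 100 = 38.20 %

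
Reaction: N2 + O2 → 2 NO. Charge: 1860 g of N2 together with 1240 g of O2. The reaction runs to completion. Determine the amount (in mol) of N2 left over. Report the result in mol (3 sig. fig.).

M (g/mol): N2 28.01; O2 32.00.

27.7 mol

n(N2) = 1860 / 28.01 = 66.40 mol
n(O2) = 1240 / 32.00 = 38.75 mol
n/ν for N2 = 66.40/1 = 66.40
n/ν for O2 = 38.75/1 = 38.75
Smallest n/ν is O2 → limiting reagent.
N2 consumed = (1/1) × 38.75 = 38.75 mol
N2 remaining = 66.40 − 38.75 = 27.65 mol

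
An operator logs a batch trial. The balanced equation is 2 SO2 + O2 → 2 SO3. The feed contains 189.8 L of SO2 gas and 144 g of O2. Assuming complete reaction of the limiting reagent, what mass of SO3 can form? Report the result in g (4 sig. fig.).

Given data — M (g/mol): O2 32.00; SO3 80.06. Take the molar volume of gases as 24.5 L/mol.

n(SO2) = 189.8 / 24.5 = 7.747 mol
n(O2) = 144.0 / 32.00 = 4.500 mol
n/ν for SO2 = 7.747/2 = 3.874
n/ν for O2 = 4.500/1 = 4.500
Smallest n/ν is SO2 → limiting reagent.
n(SO3) = (2/2) × 7.747 = 7.747 mol
mass = 7.747 × 80.06 = 620.2 g

620.2 g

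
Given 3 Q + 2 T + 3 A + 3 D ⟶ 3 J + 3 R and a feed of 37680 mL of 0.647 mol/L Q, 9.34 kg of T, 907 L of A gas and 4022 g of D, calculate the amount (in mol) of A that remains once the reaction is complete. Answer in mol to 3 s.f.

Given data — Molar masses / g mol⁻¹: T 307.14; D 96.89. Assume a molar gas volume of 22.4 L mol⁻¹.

16.1 mol

n(Q) = 0.647 × 37680/1000 = 24.38 mol
n(T) = 9.340×1000 / 307.14 = 30.41 mol
n(A) = 907.0 / 22.4 = 40.49 mol
n(D) = 4022 / 96.89 = 41.51 mol
n/ν for Q = 24.38/3 = 8.127
n/ν for T = 30.41/2 = 15.21
n/ν for A = 40.49/3 = 13.50
n/ν for D = 41.51/3 = 13.84
Smallest n/ν is Q → limiting reagent.
A consumed = (3/3) × 24.38 = 24.38 mol
A remaining = 40.49 − 24.38 = 16.11 mol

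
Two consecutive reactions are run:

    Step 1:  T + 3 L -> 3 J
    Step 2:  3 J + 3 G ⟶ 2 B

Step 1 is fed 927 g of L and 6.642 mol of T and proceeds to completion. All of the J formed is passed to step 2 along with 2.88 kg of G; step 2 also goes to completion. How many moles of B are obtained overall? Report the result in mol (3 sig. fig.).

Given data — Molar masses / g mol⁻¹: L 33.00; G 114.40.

13.3 mol

Step 1:
n(L) = 927.0 / 33.00 = 28.09 mol
n(T) = 6.642 mol
n/ν for L = 28.09/3 = 9.363
n/ν for T = 6.642/1 = 6.642
Smallest n/ν is T → limiting reagent.
n(J) produced = (3/1) × 6.642 = 19.93 mol
Step 2:
n(J) available = 19.93 mol
n(G) = 2.880×1000 / 114.40 = 25.17 mol
n/ν for J = 19.93/3 = 6.643
n/ν for G = 25.17/3 = 8.390
Smallest n/ν is J → limiting reagent.
n(B) = (2/3) × 19.93 = 13.29 mol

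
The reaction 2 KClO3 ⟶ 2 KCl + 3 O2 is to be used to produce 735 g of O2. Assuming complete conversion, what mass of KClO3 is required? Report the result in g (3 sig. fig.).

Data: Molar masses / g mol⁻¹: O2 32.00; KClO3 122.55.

1880 g

n(O2) = 735 / 32.00 = 22.97 mol
n(KClO3) = (2/3) × 22.97 = 15.31 mol
mass = 15.31 × 122.55 = 1876 g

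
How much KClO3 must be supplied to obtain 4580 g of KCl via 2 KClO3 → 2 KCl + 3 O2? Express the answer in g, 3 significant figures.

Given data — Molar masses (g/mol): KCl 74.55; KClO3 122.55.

7530 g

n(KCl) = 4580 / 74.55 = 61.44 mol
n(KClO3) = (2/2) × 61.44 = 61.44 mol
mass = 61.44 × 122.55 = 7529 g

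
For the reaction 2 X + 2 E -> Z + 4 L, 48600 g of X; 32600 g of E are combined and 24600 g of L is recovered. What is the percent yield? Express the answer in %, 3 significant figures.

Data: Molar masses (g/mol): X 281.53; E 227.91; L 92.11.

93.4 %

n(X) = 48600 / 281.53 = 172.6 mol
n(E) = 32600 / 227.91 = 143.0 mol
n/ν → X: 86.30, E: 71.50; E is limiting.
theoretical n(L) = (4/2) × 143.0 = 286.0 mol → 26340 g
% yield = 24600 / 26340 × 100 = 93.39 %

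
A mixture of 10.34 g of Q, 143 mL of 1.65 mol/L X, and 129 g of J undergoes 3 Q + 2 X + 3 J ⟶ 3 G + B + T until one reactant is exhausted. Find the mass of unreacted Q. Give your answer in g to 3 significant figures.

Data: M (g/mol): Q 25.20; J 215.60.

1.42 g

n(Q) = 10.34 / 25.20 = 0.4103 mol
n(X) = 1.65 × 143.0/1000 = 0.2360 mol
n(J) = 129.0 / 215.60 = 0.5983 mol
n/ν for Q = 0.4103/3 = 0.1368
n/ν for X = 0.2360/2 = 0.1180
n/ν for J = 0.5983/3 = 0.1994
Smallest n/ν is X → limiting reagent.
Q consumed = (3/2) × 0.2360 = 0.3540 mol
Q remaining = 0.4103 − 0.3540 = 0.05630 mol
mass = 0.05630 × 25.20 = 1.419 g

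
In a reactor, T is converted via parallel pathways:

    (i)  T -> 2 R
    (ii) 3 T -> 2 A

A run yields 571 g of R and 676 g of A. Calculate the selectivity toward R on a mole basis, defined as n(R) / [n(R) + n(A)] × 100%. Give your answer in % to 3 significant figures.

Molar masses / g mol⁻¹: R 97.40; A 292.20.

n(R) = 571 / 97.40 = 5.862 mol
n(A) = 676 / 292.20 = 2.313 mol
selectivity = 5.862/(5.862+2.313) × 100 = 71.71 %

71.7 %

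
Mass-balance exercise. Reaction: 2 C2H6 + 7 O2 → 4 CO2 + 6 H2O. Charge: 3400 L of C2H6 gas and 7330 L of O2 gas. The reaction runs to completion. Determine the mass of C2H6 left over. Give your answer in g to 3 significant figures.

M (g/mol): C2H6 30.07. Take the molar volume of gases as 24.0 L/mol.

1640 g

n(C2H6) = 3400 / 24.0 = 141.7 mol
n(O2) = 7330 / 24.0 = 305.4 mol
n/ν for C2H6 = 141.7/2 = 70.85
n/ν for O2 = 305.4/7 = 43.63
Smallest n/ν is O2 → limiting reagent.
C2H6 consumed = (2/7) × 305.4 = 87.26 mol
C2H6 remaining = 141.7 − 87.26 = 54.44 mol
mass = 54.44 × 30.07 = 1637 g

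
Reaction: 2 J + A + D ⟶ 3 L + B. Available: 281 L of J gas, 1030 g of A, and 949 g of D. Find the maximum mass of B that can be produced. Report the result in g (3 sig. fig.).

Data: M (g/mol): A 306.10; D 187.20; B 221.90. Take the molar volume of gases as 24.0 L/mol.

n(J) = 281.0 / 24.0 = 11.71 mol
n(A) = 1030 / 306.10 = 3.365 mol
n(D) = 949.0 / 187.20 = 5.069 mol
n/ν for J = 11.71/2 = 5.855
n/ν for A = 3.365/1 = 3.365
n/ν for D = 5.069/1 = 5.069
Smallest n/ν is A → limiting reagent.
n(B) = (1/1) × 3.365 = 3.365 mol
mass = 3.365 × 221.90 = 746.7 g

747 g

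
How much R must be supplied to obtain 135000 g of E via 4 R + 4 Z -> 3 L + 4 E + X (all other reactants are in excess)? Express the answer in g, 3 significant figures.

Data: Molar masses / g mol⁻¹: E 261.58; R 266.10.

n(E) = 135000 / 261.58 = 516.1 mol
n(R) = (4/4) × 516.1 = 516.1 mol
mass = 516.1 × 266.10 = 137300 g

137000 g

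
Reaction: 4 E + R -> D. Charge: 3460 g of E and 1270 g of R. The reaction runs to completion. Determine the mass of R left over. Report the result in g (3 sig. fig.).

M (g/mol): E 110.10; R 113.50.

n(E) = 3460 / 110.10 = 31.43 mol
n(R) = 1270 / 113.50 = 11.19 mol
n/ν for E = 31.43/4 = 7.858
n/ν for R = 11.19/1 = 11.19
Smallest n/ν is E → limiting reagent.
R consumed = (1/4) × 31.43 = 7.858 mol
R remaining = 11.19 − 7.858 = 3.332 mol
mass = 3.332 × 113.50 = 378.2 g

378 g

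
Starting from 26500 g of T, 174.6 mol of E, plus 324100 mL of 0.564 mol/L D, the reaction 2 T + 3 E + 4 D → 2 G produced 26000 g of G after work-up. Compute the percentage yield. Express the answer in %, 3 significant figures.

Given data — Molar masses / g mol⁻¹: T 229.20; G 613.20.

46.4 %

n(T) = 26500 / 229.20 = 115.6 mol
n(E) = 174.6 mol
n(D) = 0.564 × 324100/1000 = 182.8 mol
n/ν for T = 115.6/2 = 57.80
n/ν for E = 174.6/3 = 58.20
n/ν for D = 182.8/4 = 45.70
Smallest n/ν is D → limiting reagent.
theoretical n(G) = (2/4) × 182.8 = 91.40 mol → 56050 g
% yield = 26000 / 56050 × 100 = 46.39 %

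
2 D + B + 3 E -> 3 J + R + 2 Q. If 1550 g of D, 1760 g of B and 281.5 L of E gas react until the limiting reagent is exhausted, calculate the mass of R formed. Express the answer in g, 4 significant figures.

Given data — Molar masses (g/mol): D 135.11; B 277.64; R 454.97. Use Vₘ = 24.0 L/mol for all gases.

1779 g

n(D) = 1550 / 135.11 = 11.47 mol
n(B) = 1760 / 277.64 = 6.339 mol
n(E) = 281.5 / 24.0 = 11.73 mol
n/ν → D: 5.735, B: 6.339, E: 3.910; E is limiting.
n(R) = (1/3) × 11.73 = 3.910 mol
mass = 3.910 × 454.97 = 1779 g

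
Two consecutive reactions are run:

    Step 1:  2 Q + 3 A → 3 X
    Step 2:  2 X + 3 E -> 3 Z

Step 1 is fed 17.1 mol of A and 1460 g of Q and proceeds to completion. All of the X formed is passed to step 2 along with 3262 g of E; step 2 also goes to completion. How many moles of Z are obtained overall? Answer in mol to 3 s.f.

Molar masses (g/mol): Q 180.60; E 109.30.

18.2 mol

Step 1:
n(A) = 17.10 mol
n(Q) = 1460 / 180.60 = 8.084 mol
n/ν for A = 17.10/3 = 5.700
n/ν for Q = 8.084/2 = 4.042
Smallest n/ν is Q → limiting reagent.
n(X) produced = (3/2) × 8.084 = 12.13 mol
Step 2:
n(X) available = 12.13 mol
n(E) = 3262 / 109.30 = 29.84 mol
n/ν for X = 12.13/2 = 6.065
n/ν for E = 29.84/3 = 9.947
Smallest n/ν is X → limiting reagent.
n(Z) = (3/2) × 12.13 = 18.20 mol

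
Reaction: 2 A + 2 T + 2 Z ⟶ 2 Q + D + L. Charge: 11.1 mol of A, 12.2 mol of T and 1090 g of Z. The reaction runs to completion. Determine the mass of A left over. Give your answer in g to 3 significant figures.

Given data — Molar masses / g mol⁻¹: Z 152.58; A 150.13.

n(A) = 11.10 mol
n(T) = 12.20 mol
n(Z) = 1090 / 152.58 = 7.144 mol
n/ν for A = 11.10/2 = 5.550
n/ν for T = 12.20/2 = 6.100
n/ν for Z = 7.144/2 = 3.572
Smallest n/ν is Z → limiting reagent.
A consumed = (2/2) × 7.144 = 7.144 mol
A remaining = 11.10 − 7.144 = 3.956 mol
mass = 3.956 × 150.13 = 593.9 g

594 g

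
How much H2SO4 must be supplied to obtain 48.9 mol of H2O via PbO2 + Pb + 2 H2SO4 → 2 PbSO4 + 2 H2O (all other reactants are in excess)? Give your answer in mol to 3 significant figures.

48.9 mol

n(H2O) = 48.90 mol
n(H2SO4) = (2/2) × 48.90 = 48.90 mol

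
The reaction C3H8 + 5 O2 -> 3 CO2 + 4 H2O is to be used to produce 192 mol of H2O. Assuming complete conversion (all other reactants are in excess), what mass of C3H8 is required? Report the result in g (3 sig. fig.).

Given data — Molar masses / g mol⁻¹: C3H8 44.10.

n(H2O) = 192.0 mol
n(C3H8) = (1/4) × 192.0 = 48.00 mol
mass = 48.00 × 44.10 = 2117 g

2120 g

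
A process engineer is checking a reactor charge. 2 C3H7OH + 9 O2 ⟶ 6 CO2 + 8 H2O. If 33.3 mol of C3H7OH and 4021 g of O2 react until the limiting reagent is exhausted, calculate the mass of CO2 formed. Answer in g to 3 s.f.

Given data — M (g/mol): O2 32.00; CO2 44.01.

n(C3H7OH) = 33.30 mol
n(O2) = 4021 / 32.00 = 125.7 mol
n/ν → C3H7OH: 16.65, O2: 13.97; O2 is limiting.
n(CO2) = (6/9) × 125.7 = 83.80 mol
mass = 83.80 × 44.01 = 3688 g

3690 g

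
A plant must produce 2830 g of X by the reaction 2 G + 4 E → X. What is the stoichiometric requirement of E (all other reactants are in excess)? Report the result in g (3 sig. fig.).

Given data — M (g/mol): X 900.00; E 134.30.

1690 g

n(X) = 2830 / 900.00 = 3.144 mol
n(E) = (4/1) × 3.144 = 12.58 mol
mass = 12.58 × 134.30 = 1689 g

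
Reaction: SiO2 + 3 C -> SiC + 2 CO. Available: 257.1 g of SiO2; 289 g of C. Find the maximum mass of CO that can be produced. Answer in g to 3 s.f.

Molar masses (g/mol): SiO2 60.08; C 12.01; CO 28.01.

n(SiO2) = 257.1 / 60.08 = 4.279 mol
n(C) = 289.0 / 12.01 = 24.06 mol
n/ν for SiO2 = 4.279/1 = 4.279
n/ν for C = 24.06/3 = 8.020
Smallest n/ν is SiO2 → limiting reagent.
n(CO) = (2/1) × 4.279 = 8.558 mol
mass = 8.558 × 28.01 = 239.7 g

240 g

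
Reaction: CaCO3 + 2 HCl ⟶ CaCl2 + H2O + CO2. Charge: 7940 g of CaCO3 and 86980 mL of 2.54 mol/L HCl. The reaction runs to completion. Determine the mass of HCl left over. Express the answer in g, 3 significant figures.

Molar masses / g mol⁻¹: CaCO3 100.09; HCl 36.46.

2270 g

n(CaCO3) = 7940 / 100.09 = 79.33 mol
n(HCl) = 2.54 × 86980/1000 = 220.9 mol
n/ν for CaCO3 = 79.33/1 = 79.33
n/ν for HCl = 220.9/2 = 110.5
Smallest n/ν is CaCO3 → limiting reagent.
HCl consumed = (2/1) × 79.33 = 158.7 mol
HCl remaining = 220.9 − 158.7 = 62.20 mol
mass = 62.20 × 36.46 = 2268 g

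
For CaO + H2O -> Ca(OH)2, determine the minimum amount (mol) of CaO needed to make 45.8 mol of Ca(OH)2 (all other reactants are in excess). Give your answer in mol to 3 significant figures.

45.8 mol

n(Ca(OH)2) = 45.80 mol
n(CaO) = (1/1) × 45.80 = 45.80 mol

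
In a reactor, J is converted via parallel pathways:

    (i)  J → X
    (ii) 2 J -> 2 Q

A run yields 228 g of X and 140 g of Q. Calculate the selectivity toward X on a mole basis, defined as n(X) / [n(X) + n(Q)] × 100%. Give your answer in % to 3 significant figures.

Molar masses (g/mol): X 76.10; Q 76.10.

n(X) = 228 / 76.10 = 2.996 mol
n(Q) = 140 / 76.10 = 1.840 mol
selectivity = 2.996/(2.996+1.840) × 100 = 61.95 %

62.0 %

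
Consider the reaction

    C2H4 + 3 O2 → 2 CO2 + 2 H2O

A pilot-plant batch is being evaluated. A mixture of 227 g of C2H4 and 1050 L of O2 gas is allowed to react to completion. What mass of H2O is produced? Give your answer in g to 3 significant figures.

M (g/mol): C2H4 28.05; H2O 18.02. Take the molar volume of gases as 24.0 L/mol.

n(C2H4) = 227.0 / 28.05 = 8.093 mol
n(O2) = 1050 / 24.0 = 43.75 mol
n/ν for C2H4 = 8.093/1 = 8.093
n/ν for O2 = 43.75/3 = 14.58
Smallest n/ν is C2H4 → limiting reagent.
n(H2O) = (2/1) × 8.093 = 16.19 mol
mass = 16.19 × 18.02 = 291.7 g

292 g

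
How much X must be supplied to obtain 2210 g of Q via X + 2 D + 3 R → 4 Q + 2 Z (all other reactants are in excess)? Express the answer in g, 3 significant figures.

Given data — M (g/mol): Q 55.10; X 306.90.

n(Q) = 2210 / 55.10 = 40.11 mol
n(X) = (1/4) × 40.11 = 10.03 mol
mass = 10.03 × 306.90 = 3078 g

3080 g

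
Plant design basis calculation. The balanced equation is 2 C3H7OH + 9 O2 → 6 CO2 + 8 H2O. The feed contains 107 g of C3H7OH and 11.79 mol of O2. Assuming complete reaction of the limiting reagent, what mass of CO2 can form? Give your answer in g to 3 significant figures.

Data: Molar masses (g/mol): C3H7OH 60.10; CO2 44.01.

n(C3H7OH) = 107.0 / 60.10 = 1.780 mol
n(O2) = 11.79 mol
n/ν for C3H7OH = 1.780/2 = 0.8900
n/ν for O2 = 11.79/9 = 1.310
Smallest n/ν is C3H7OH → limiting reagent.
n(CO2) = (6/2) × 1.780 = 5.340 mol
mass = 5.340 × 44.01 = 235.0 g

235 g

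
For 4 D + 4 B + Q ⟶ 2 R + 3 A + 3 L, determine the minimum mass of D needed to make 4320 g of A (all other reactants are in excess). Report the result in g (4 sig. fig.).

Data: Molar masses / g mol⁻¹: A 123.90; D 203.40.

n(A) = 4320 / 123.90 = 34.87 mol
n(D) = (4/3) × 34.87 = 46.49 mol
mass = 46.49 × 203.40 = 9456 g

9456 g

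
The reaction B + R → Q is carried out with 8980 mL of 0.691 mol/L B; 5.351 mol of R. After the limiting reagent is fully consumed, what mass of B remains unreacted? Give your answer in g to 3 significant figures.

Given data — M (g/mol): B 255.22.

n(B) = 0.691 × 8980/1000 = 6.205 mol
n(R) = 5.351 mol
n/ν → B: 6.205, R: 5.351; R is limiting.
B consumed = (1/1) × 5.351 = 5.351 mol
B remaining = 6.205 − 5.351 = 0.8540 mol
mass = 0.8540 × 255.22 = 218.0 g

218 g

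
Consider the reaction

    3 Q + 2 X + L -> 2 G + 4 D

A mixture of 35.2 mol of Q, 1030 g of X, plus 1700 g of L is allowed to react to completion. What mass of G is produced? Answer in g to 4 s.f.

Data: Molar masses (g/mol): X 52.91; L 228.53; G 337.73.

5025 g

n(Q) = 35.20 mol
n(X) = 1030 / 52.91 = 19.47 mol
n(L) = 1700 / 228.53 = 7.439 mol
n/ν for Q = 35.20/3 = 11.73
n/ν for X = 19.47/2 = 9.735
n/ν for L = 7.439/1 = 7.439
Smallest n/ν is L → limiting reagent.
n(G) = (2/1) × 7.439 = 14.88 mol
mass = 14.88 × 337.73 = 5025 g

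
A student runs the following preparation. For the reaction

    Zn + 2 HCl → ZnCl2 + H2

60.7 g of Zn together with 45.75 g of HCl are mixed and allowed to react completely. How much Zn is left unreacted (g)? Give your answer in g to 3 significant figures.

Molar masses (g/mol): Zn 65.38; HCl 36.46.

19.7 g

n(Zn) = 60.70 / 65.38 = 0.9284 mol
n(HCl) = 45.75 / 36.46 = 1.255 mol
n/ν for Zn = 0.9284/1 = 0.9284
n/ν for HCl = 1.255/2 = 0.6275
Smallest n/ν is HCl → limiting reagent.
Zn consumed = (1/2) × 1.255 = 0.6275 mol
Zn remaining = 0.9284 − 0.6275 = 0.3009 mol
mass = 0.3009 × 65.38 = 19.67 g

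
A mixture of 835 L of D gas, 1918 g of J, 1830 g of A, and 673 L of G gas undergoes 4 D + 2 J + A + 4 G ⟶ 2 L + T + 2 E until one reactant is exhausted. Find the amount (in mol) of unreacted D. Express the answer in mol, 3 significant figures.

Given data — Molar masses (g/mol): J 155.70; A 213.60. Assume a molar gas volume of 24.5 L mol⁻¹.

n(D) = 835.0 / 24.5 = 34.08 mol
n(J) = 1918 / 155.70 = 12.32 mol
n(A) = 1830 / 213.60 = 8.567 mol
n(G) = 673.0 / 24.5 = 27.47 mol
n/ν for D = 34.08/4 = 8.520
n/ν for J = 12.32/2 = 6.160
n/ν for A = 8.567/1 = 8.567
n/ν for G = 27.47/4 = 6.868
Smallest n/ν is J → limiting reagent.
D consumed = (4/2) × 12.32 = 24.64 mol
D remaining = 34.08 − 24.64 = 9.440 mol

9.44 mol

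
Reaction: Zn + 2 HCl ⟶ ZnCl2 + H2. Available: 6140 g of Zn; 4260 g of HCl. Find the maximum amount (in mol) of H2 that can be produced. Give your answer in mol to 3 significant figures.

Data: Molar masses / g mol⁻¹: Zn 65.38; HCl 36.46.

58.4 mol

n(Zn) = 6140 / 65.38 = 93.91 mol
n(HCl) = 4260 / 36.46 = 116.8 mol
n/ν for Zn = 93.91/1 = 93.91
n/ν for HCl = 116.8/2 = 58.40
Smallest n/ν is HCl → limiting reagent.
n(H2) = (1/2) × 116.8 = 58.40 mol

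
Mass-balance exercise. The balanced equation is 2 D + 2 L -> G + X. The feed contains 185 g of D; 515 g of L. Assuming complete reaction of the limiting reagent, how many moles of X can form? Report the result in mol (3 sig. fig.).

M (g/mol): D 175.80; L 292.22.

0.526 mol

n(D) = 185.0 / 175.80 = 1.052 mol
n(L) = 515.0 / 292.22 = 1.762 mol
n/ν → D: 0.5260, L: 0.8810; D is limiting.
n(X) = (1/2) × 1.052 = 0.5260 mol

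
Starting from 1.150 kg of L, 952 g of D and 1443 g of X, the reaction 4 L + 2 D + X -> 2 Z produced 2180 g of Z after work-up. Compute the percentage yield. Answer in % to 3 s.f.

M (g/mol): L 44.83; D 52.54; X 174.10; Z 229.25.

n(L) = 1.150×1000 / 44.83 = 25.65 mol
n(D) = 952.0 / 52.54 = 18.12 mol
n(X) = 1443 / 174.10 = 8.288 mol
n/ν for L = 25.65/4 = 6.413
n/ν for D = 18.12/2 = 9.060
n/ν for X = 8.288/1 = 8.288
Smallest n/ν is L → limiting reagent.
theoretical n(Z) = (2/4) × 25.65 = 12.83 mol → 2941 g
% yield = 2180 / 2941 × 100 = 74.12 %

74.1 %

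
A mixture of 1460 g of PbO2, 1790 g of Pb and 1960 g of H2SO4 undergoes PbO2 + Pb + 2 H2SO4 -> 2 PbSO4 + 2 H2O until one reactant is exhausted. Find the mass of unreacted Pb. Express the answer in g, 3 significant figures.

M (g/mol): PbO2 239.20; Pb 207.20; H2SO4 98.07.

n(PbO2) = 1460 / 239.20 = 6.104 mol
n(Pb) = 1790 / 207.20 = 8.639 mol
n(H2SO4) = 1960 / 98.07 = 19.99 mol
n/ν → PbO2: 6.104, Pb: 8.639, H2SO4: 9.995; PbO2 is limiting.
Pb consumed = (1/1) × 6.104 = 6.104 mol
Pb remaining = 8.639 − 6.104 = 2.535 mol
mass = 2.535 × 207.20 = 525.3 g

525 g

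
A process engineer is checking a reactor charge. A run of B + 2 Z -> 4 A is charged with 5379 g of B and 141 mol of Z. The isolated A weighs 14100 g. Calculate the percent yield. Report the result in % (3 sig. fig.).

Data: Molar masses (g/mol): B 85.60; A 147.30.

38.1 %

n(B) = 5379 / 85.60 = 62.84 mol
n(Z) = 141.0 mol
n/ν for B = 62.84/1 = 62.84
n/ν for Z = 141.0/2 = 70.50
Smallest n/ν is B → limiting reagent.
theoretical n(A) = (4/1) × 62.84 = 251.4 mol → 37030 g
% yield = 14100 / 37030 × 100 = 38.08 %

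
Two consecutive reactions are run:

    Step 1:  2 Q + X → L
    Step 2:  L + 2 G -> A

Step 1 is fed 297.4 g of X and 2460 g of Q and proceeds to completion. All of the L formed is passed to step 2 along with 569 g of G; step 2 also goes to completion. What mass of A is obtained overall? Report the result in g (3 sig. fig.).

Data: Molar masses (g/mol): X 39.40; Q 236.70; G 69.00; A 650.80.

2680 g

Step 1:
n(X) = 297.4 / 39.40 = 7.548 mol
n(Q) = 2460 / 236.70 = 10.39 mol
n/ν → X: 7.548, Q: 5.195; Q is limiting.
n(L) produced = (1/2) × 10.39 = 5.195 mol
Step 2:
n(L) available = 5.195 mol
n(G) = 569.0 / 69.00 = 8.246 mol
n/ν → L: 5.195, G: 4.123; G is limiting.
n(A) = (1/2) × 8.246 = 4.123 mol
mass = 4.123 × 650.80 = 2683 g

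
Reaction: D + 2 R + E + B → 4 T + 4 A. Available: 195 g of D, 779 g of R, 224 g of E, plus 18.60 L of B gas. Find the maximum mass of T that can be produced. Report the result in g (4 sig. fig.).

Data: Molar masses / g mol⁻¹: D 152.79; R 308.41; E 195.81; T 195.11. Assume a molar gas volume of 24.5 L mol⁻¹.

n(D) = 195.0 / 152.79 = 1.276 mol
n(R) = 779.0 / 308.41 = 2.526 mol
n(E) = 224.0 / 195.81 = 1.144 mol
n(B) = 18.60 / 24.5 = 0.7592 mol
n/ν → D: 1.276, R: 1.263, E: 1.144, B: 0.7592; B is limiting.
n(T) = (4/1) × 0.7592 = 3.037 mol
mass = 3.037 × 195.11 = 592.5 g

592.5 g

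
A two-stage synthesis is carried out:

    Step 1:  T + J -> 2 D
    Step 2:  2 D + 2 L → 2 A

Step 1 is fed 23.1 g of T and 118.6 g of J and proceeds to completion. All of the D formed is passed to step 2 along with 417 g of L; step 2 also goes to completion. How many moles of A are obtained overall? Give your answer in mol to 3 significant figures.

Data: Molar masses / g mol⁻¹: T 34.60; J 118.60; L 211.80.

Step 1:
n(T) = 23.10 / 34.60 = 0.6676 mol
n(J) = 118.6 / 118.60 = 1.000 mol
n/ν for T = 0.6676/1 = 0.6676
n/ν for J = 1.000/1 = 1.000
Smallest n/ν is T → limiting reagent.
n(D) produced = (2/1) × 0.6676 = 1.335 mol
Step 2:
n(D) available = 1.335 mol
n(L) = 417.0 / 211.80 = 1.969 mol
n/ν for D = 1.335/2 = 0.6675
n/ν for L = 1.969/2 = 0.9845
Smallest n/ν is D → limiting reagent.
n(A) = (2/2) × 1.335 = 1.335 mol

1.34 mol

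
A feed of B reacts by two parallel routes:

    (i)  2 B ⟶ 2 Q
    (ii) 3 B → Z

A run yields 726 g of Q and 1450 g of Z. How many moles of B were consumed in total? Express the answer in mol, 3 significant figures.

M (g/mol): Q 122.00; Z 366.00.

17.8 mol

n(Q) = 726 / 122.00 = 5.951 mol
n(Z) = 1450 / 366.00 = 3.962 mol
n(B) via (i) = (2/2)×5.951 = 5.951 mol
n(B) via (ii) = (3/1)×3.962 = 11.89 mol
total n(B) = 5.951 + 11.89 = 17.84 mol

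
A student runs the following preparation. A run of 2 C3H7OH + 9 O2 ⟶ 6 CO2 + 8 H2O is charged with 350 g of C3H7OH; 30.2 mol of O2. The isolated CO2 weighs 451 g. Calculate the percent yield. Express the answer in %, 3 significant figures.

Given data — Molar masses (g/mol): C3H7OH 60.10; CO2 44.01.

58.7 %

n(C3H7OH) = 350.0 / 60.10 = 5.824 mol
n(O2) = 30.20 mol
n/ν for C3H7OH = 5.824/2 = 2.912
n/ν for O2 = 30.20/9 = 3.356
Smallest n/ν is C3H7OH → limiting reagent.
theoretical n(CO2) = (6/2) × 5.824 = 17.47 mol → 768.9 g
% yield = 451 / 768.9 × 100 = 58.66 %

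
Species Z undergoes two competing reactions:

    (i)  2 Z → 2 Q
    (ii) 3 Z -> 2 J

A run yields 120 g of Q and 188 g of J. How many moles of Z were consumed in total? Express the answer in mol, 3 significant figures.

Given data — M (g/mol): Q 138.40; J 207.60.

n(Q) = 120 / 138.40 = 0.8671 mol
n(J) = 188 / 207.60 = 0.9056 mol
n(Z) via (i) = (2/2)×0.8671 = 0.8671 mol
n(Z) via (ii) = (3/2)×0.9056 = 1.358 mol
total n(Z) = 0.8671 + 1.358 = 2.225 mol

2.23 mol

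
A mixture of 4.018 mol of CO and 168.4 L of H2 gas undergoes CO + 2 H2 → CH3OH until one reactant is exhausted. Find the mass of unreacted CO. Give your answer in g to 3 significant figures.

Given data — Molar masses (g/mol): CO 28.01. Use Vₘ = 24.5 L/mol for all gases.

n(CO) = 4.018 mol
n(H2) = 168.4 / 24.5 = 6.873 mol
n/ν for CO = 4.018/1 = 4.018
n/ν for H2 = 6.873/2 = 3.437
Smallest n/ν is H2 → limiting reagent.
CO consumed = (1/2) × 6.873 = 3.437 mol
CO remaining = 4.018 − 3.437 = 0.5810 mol
mass = 0.5810 × 28.01 = 16.27 g

16.3 g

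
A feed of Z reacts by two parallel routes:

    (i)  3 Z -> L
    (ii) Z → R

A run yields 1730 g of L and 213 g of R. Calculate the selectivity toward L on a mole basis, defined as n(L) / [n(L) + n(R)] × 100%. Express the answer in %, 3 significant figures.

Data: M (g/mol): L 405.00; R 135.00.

n(L) = 1730 / 405.00 = 4.272 mol
n(R) = 213 / 135.00 = 1.578 mol
selectivity = 4.272/(4.272+1.578) × 100 = 73.03 %

73.0 %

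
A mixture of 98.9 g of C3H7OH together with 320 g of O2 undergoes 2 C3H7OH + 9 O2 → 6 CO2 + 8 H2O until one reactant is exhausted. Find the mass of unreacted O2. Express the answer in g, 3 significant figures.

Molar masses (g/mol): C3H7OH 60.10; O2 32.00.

n(C3H7OH) = 98.90 / 60.10 = 1.646 mol
n(O2) = 320.0 / 32.00 = 10.00 mol
n/ν for C3H7OH = 1.646/2 = 0.8230
n/ν for O2 = 10.00/9 = 1.111
Smallest n/ν is C3H7OH → limiting reagent.
O2 consumed = (9/2) × 1.646 = 7.407 mol
O2 remaining = 10.00 − 7.407 = 2.593 mol
mass = 2.593 × 32.00 = 82.98 g

83.0 g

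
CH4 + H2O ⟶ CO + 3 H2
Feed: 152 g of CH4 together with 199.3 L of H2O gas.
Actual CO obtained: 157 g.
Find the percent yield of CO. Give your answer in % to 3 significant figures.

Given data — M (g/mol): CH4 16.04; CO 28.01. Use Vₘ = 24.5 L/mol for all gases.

68.9 %

n(CH4) = 152.0 / 16.04 = 9.476 mol
n(H2O) = 199.3 / 24.5 = 8.135 mol
n/ν → CH4: 9.476, H2O: 8.135; H2O is limiting.
theoretical n(CO) = (1/1) × 8.135 = 8.135 mol → 227.9 g
% yield = 157 / 227.9 × 100 = 68.89 %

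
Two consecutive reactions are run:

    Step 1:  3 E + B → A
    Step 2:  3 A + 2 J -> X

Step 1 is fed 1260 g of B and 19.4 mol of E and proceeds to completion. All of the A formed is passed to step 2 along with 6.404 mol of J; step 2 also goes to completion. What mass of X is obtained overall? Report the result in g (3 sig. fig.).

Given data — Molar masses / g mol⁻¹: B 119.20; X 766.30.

1650 g

Step 1:
n(B) = 1260 / 119.20 = 10.57 mol
n(E) = 19.40 mol
n/ν → B: 10.57, E: 6.467; E is limiting.
n(A) produced = (1/3) × 19.40 = 6.467 mol
Step 2:
n(A) available = 6.467 mol
n(J) = 6.404 mol
n/ν → A: 2.156, J: 3.202; A is limiting.
n(X) = (1/3) × 6.467 = 2.156 mol
mass = 2.156 × 766.30 = 1652 g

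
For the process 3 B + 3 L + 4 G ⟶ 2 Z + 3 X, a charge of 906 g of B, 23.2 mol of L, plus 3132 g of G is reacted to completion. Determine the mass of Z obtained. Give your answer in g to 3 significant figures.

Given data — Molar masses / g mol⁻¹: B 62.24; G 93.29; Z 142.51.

n(B) = 906.0 / 62.24 = 14.56 mol
n(L) = 23.20 mol
n(G) = 3132 / 93.29 = 33.57 mol
n/ν for B = 14.56/3 = 4.853
n/ν for L = 23.20/3 = 7.733
n/ν for G = 33.57/4 = 8.393
Smallest n/ν is B → limiting reagent.
n(Z) = (2/3) × 14.56 = 9.707 mol
mass = 9.707 × 142.51 = 1383 g

1380 g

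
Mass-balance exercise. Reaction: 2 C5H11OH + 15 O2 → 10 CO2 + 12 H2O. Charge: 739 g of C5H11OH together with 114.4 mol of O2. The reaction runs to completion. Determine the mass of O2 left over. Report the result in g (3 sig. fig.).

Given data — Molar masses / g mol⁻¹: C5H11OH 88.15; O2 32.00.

1650 g

n(C5H11OH) = 739.0 / 88.15 = 8.383 mol
n(O2) = 114.4 mol
n/ν → C5H11OH: 4.192, O2: 7.627; C5H11OH is limiting.
O2 consumed = (15/2) × 8.383 = 62.87 mol
O2 remaining = 114.4 − 62.87 = 51.53 mol
mass = 51.53 × 32.00 = 1649 g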